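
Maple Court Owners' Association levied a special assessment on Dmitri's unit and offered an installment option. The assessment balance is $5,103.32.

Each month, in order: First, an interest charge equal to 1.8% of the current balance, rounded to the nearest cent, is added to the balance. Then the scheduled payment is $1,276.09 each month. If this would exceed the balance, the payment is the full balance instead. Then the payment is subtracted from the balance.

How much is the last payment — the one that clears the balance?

$241.22

Month 1: opening $5,103.32; interest $91.86 → $5,195.18; payment $1,276.09; balance $3,919.09
Month 2: opening $3,919.09; interest $70.54 → $3,989.63; payment $1,276.09; balance $2,713.54
Month 3: opening $2,713.54; interest $48.84 → $2,762.38; payment $1,276.09; balance $1,486.29
Month 4: opening $1,486.29; interest $26.75 → $1,513.04; payment $1,276.09; balance $236.95
Month 5: opening $236.95; interest $4.27 → $241.22; payment $241.22; balance $0.00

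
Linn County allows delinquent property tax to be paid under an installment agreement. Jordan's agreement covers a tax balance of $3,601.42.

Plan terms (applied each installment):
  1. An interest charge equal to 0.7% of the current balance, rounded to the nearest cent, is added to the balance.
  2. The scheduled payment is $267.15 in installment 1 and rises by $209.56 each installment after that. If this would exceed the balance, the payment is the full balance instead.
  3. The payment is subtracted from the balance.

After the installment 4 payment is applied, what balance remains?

$1,360.21

Installment 1: $3,601.42 +$25.21 interest = $3,626.63; pay $267.15 → $3,359.48
Installment 2: $3,359.48 +$23.52 interest = $3,383.00; pay $476.71 → $2,906.29
Installment 3: $2,906.29 +$20.34 interest = $2,926.63; pay $686.27 → $2,240.36
Installment 4: $2,240.36 +$15.68 interest = $2,256.04; pay $895.83 → $1,360.21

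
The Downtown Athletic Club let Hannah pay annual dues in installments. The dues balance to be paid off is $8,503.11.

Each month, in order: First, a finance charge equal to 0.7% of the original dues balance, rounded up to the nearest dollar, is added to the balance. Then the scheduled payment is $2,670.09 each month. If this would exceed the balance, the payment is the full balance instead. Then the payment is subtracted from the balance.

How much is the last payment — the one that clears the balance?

$732.84

# | Opening | Interest | Payment | End bal
1 | $8,503.11 | $60.00 | $2,670.09 | $5,893.02
2 | $5,893.02 | $60.00 | $2,670.09 | $3,282.93
3 | $3,282.93 | $60.00 | $2,670.09 | $672.84
4 | $672.84 | $60.00 | $732.84 | $0.00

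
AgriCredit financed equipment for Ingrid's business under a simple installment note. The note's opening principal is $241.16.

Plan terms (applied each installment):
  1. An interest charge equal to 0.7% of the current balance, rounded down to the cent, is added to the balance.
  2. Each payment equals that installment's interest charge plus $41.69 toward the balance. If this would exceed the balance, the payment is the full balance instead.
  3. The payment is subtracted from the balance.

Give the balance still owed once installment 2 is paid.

Installment 1: $241.16 +$1.68 interest = $242.84; pay $43.37 → $199.47
Installment 2: $199.47 +$1.39 interest = $200.86; pay $43.08 → $157.78

$157.78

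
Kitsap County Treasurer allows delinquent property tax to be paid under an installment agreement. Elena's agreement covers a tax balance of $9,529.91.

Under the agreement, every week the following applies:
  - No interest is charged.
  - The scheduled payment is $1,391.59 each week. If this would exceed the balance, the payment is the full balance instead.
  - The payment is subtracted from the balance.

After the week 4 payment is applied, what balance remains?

Week 1: opening $9,529.91; payment $1,391.59; balance $8,138.32
Week 2: opening $8,138.32; payment $1,391.59; balance $6,746.73
Week 3: opening $6,746.73; payment $1,391.59; balance $5,355.14
Week 4: opening $5,355.14; payment $1,391.59; balance $3,963.55

$3,963.55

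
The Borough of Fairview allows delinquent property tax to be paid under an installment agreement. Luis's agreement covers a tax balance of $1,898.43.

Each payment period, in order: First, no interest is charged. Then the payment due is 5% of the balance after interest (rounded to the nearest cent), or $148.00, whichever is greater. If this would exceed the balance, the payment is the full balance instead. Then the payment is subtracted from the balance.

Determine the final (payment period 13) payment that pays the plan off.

$122.43

Payment period 1: $1,898.43 − $148.00 → $1,750.43
Payment period 2: $1,750.43 − $148.00 → $1,602.43
Payment period 3: $1,602.43 − $148.00 → $1,454.43
Payment period 4: $1,454.43 − $148.00 → $1,306.43
Payment period 5: $1,306.43 − $148.00 → $1,158.43
Payment period 6: $1,158.43 − $148.00 → $1,010.43
Payment period 7: $1,010.43 − $148.00 → $862.43
Payment period 8: $862.43 − $148.00 → $714.43
Payment period 9: $714.43 − $148.00 → $566.43
Payment period 10: $566.43 − $148.00 → $418.43
Payment period 11: $418.43 − $148.00 → $270.43
Payment period 12: $270.43 − $148.00 → $122.43
Payment period 13: $122.43 − $122.43 → $0.00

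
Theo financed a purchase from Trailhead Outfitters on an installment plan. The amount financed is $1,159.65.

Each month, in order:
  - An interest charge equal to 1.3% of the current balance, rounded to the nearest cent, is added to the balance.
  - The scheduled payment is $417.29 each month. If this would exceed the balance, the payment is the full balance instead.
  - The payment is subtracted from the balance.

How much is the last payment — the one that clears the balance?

$354.55

Month 1: opening $1,159.65; interest $15.08 → $1,174.73; payment $417.29; balance $757.44
Month 2: opening $757.44; interest $9.85 → $767.29; payment $417.29; balance $350.00
Month 3: opening $350.00; interest $4.55 → $354.55; payment $354.55; balance $0.00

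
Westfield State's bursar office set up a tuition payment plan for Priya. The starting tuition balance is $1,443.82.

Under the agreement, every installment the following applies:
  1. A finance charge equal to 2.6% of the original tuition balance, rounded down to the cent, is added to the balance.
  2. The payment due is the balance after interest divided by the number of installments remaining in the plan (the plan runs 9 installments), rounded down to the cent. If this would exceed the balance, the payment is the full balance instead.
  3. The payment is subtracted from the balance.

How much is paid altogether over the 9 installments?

Installment 1: $1,443.82 +$37.53 interest = $1,481.35; pay $164.59 → $1,316.76
Installment 2: $1,316.76 +$37.53 interest = $1,354.29; pay $169.28 → $1,185.01
Installment 3: $1,185.01 +$37.53 interest = $1,222.54; pay $174.64 → $1,047.90
Installment 4: $1,047.90 +$37.53 interest = $1,085.43; pay $180.90 → $904.53
Installment 5: $904.53 +$37.53 interest = $942.06; pay $188.41 → $753.65
Installment 6: $753.65 +$37.53 interest = $791.18; pay $197.79 → $593.39
Installment 7: $593.39 +$37.53 interest = $630.92; pay $210.30 → $420.62
Installment 8: $420.62 +$37.53 interest = $458.15; pay $229.07 → $229.08
Installment 9: $229.08 +$37.53 interest = $266.61; pay $266.61 → $0.00
Total paid: $1,781.59

$1,781.59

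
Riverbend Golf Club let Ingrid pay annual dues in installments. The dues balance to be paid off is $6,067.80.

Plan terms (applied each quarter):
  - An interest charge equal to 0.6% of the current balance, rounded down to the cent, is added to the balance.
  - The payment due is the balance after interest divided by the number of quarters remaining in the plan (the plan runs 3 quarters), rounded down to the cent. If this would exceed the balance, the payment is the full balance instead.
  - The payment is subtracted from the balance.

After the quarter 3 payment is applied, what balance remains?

$0.00

# | Opening | Interest | Payment | End bal
1 | $6,067.80 | $36.40 | $2,034.73 | $4,069.47
2 | $4,069.47 | $24.41 | $2,046.94 | $2,046.94
3 | $2,046.94 | $12.28 | $2,059.22 | $0.00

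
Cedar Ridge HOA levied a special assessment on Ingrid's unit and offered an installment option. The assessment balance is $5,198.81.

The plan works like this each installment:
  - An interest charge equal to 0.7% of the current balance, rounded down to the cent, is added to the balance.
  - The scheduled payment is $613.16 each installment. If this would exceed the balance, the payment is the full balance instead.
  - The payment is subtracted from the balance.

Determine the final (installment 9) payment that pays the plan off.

$473.26

Installment 1: opening $5,198.81; interest $36.39 → $5,235.20; payment $613.16; balance $4,622.04
Installment 2: opening $4,622.04; interest $32.35 → $4,654.39; payment $613.16; balance $4,041.23
Installment 3: opening $4,041.23; interest $28.28 → $4,069.51; payment $613.16; balance $3,456.35
Installment 4: opening $3,456.35; interest $24.19 → $3,480.54; payment $613.16; balance $2,867.38
Installment 5: opening $2,867.38; interest $20.07 → $2,887.45; payment $613.16; balance $2,274.29
Installment 6: opening $2,274.29; interest $15.92 → $2,290.21; payment $613.16; balance $1,677.05
Installment 7: opening $1,677.05; interest $11.73 → $1,688.78; payment $613.16; balance $1,075.62
Installment 8: opening $1,075.62; interest $7.52 → $1,083.14; payment $613.16; balance $469.98
Installment 9: opening $469.98; interest $3.28 → $473.26; payment $473.26; balance $0.00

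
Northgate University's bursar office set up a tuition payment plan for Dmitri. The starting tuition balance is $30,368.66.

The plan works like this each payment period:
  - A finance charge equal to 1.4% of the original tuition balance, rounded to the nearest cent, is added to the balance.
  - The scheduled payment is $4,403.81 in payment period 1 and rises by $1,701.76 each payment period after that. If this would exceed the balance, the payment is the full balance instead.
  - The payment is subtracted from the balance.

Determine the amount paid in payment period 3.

$7,807.33

Payment period 1: $30,368.66 +$425.16 interest = $30,793.82; pay $4,403.81 → $26,390.01
Payment period 2: $26,390.01 +$425.16 interest = $26,815.17; pay $6,105.57 → $20,709.60
Payment period 3: $20,709.60 +$425.16 interest = $21,134.76; pay $7,807.33 → $13,327.43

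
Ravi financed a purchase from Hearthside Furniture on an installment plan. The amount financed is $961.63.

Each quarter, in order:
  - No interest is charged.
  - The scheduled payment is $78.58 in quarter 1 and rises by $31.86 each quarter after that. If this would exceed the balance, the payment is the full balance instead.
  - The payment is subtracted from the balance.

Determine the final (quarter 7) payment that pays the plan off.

$12.25

Quarter 1: $961.63 − $78.58 → $883.05
Quarter 2: $883.05 − $110.44 → $772.61
Quarter 3: $772.61 − $142.30 → $630.31
Quarter 4: $630.31 − $174.16 → $456.15
Quarter 5: $456.15 − $206.02 → $250.13
Quarter 6: $250.13 − $237.88 → $12.25
Quarter 7: $12.25 − $12.25 → $0.00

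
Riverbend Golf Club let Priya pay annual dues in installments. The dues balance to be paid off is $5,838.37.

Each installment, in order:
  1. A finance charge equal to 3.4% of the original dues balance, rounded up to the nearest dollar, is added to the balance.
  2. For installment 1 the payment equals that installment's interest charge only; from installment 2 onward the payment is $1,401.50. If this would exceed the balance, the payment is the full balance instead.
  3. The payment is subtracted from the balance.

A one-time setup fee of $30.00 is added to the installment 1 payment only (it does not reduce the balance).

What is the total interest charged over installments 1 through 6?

Installment 1: $5,838.37 +$199.00 interest = $6,037.37; pay $199.00 (+ $30.00 fee) → $5,838.37
Installment 2: $5,838.37 +$199.00 interest = $6,037.37; pay $1,401.50 → $4,635.87
Installment 3: $4,635.87 +$199.00 interest = $4,834.87; pay $1,401.50 → $3,433.37
Installment 4: $3,433.37 +$199.00 interest = $3,632.37; pay $1,401.50 → $2,230.87
Installment 5: $2,230.87 +$199.00 interest = $2,429.87; pay $1,401.50 → $1,028.37
Installment 6: $1,028.37 +$199.00 interest = $1,227.37; pay $1,227.37 → $0.00
Total interest: $199.00 + $199.00 + $199.00 + $199.00 + $199.00 + $199.00 = $1,194.00

$1,194.00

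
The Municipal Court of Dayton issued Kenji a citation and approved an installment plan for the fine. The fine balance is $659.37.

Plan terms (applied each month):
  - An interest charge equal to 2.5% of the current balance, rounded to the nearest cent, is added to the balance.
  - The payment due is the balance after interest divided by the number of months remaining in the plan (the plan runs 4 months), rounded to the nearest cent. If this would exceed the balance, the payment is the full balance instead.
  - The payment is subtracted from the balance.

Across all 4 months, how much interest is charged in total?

$42.25

Month 1: opening $659.37; interest $16.48 → $675.85; payment $168.96; balance $506.89
Month 2: opening $506.89; interest $12.67 → $519.56; payment $173.19; balance $346.37
Month 3: opening $346.37; interest $8.66 → $355.03; payment $177.52; balance $177.51
Month 4: opening $177.51; interest $4.44 → $181.95; payment $181.95; balance $0.00
Total interest: $16.48 + $12.67 + $8.66 + $4.44 = $42.25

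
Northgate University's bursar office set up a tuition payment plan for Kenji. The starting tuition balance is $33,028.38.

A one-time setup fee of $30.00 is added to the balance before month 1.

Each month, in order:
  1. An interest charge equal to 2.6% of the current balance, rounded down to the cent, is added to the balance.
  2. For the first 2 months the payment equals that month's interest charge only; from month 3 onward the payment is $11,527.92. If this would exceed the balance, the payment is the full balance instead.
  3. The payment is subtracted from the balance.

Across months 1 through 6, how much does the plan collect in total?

$36,522.13

Month 1: $33,058.38 +$859.51 interest = $33,917.89; pay $859.51 → $33,058.38
Month 2: $33,058.38 +$859.51 interest = $33,917.89; pay $859.51 → $33,058.38
Month 3: $33,058.38 +$859.51 interest = $33,917.89; pay $11,527.92 → $22,389.97
Month 4: $22,389.97 +$582.13 interest = $22,972.10; pay $11,527.92 → $11,444.18
Month 5: $11,444.18 +$297.54 interest = $11,741.72; pay $11,527.92 → $213.80
Month 6: $213.80 +$5.55 interest = $219.35; pay $219.35 → $0.00
Total paid: $36,522.13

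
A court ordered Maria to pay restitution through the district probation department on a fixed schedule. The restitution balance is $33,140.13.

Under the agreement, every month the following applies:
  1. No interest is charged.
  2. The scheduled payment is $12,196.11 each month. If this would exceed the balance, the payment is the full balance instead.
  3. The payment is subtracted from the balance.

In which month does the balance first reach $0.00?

Month 1: $33,140.13 − $12,196.11 → $20,944.02
Month 2: $20,944.02 − $12,196.11 → $8,747.91
Month 3: $8,747.91 − $8,747.91 → $0.00
Balance reaches $0.00 in month 3.

3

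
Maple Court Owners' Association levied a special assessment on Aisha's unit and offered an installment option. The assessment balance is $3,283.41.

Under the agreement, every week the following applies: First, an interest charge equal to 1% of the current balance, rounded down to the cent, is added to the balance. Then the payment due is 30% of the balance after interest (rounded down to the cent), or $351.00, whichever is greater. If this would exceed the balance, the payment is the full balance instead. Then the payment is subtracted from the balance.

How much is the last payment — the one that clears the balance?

$132.64

Week 1: opening $3,283.41; interest $32.83 → $3,316.24; payment $994.87; balance $2,321.37
Week 2: opening $2,321.37; interest $23.21 → $2,344.58; payment $703.37; balance $1,641.21
Week 3: opening $1,641.21; interest $16.41 → $1,657.62; payment $497.28; balance $1,160.34
Week 4: opening $1,160.34; interest $11.60 → $1,171.94; payment $351.58; balance $820.36
Week 5: opening $820.36; interest $8.20 → $828.56; payment $351.00; balance $477.56
Week 6: opening $477.56; interest $4.77 → $482.33; payment $351.00; balance $131.33
Week 7: opening $131.33; interest $1.31 → $132.64; payment $132.64; balance $0.00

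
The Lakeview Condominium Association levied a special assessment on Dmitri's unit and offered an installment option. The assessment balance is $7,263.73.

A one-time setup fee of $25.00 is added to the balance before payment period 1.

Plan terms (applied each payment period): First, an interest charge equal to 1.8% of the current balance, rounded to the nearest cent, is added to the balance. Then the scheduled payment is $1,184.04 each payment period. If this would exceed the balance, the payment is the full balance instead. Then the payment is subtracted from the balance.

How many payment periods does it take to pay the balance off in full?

7

Payment period 1: $7,288.73 +$131.20 interest = $7,419.93; pay $1,184.04 → $6,235.89
Payment period 2: $6,235.89 +$112.25 interest = $6,348.14; pay $1,184.04 → $5,164.10
Payment period 3: $5,164.10 +$92.95 interest = $5,257.05; pay $1,184.04 → $4,073.01
Payment period 4: $4,073.01 +$73.31 interest = $4,146.32; pay $1,184.04 → $2,962.28
Payment period 5: $2,962.28 +$53.32 interest = $3,015.60; pay $1,184.04 → $1,831.56
Payment period 6: $1,831.56 +$32.97 interest = $1,864.53; pay $1,184.04 → $680.49
Payment period 7: $680.49 +$12.25 interest = $692.74; pay $692.74 → $0.00
Balance reaches $0.00 in payment period 7.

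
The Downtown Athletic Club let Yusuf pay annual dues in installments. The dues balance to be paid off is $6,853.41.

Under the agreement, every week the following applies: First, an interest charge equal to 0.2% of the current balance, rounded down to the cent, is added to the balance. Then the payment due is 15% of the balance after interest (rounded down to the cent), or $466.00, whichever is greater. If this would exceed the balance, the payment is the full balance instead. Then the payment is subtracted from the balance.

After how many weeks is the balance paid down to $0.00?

# | Opening | Interest | Payment | End bal
1 | $6,853.41 | $13.70 | $1,030.06 | $5,837.05
2 | $5,837.05 | $11.67 | $877.30 | $4,971.42
3 | $4,971.42 | $9.94 | $747.20 | $4,234.16
4 | $4,234.16 | $8.46 | $636.39 | $3,606.23
5 | $3,606.23 | $7.21 | $542.01 | $3,071.43
6 | $3,071.43 | $6.14 | $466.00 | $2,611.57
7 | $2,611.57 | $5.22 | $466.00 | $2,150.79
8 | $2,150.79 | $4.30 | $466.00 | $1,689.09
9 | $1,689.09 | $3.37 | $466.00 | $1,226.46
10 | $1,226.46 | $2.45 | $466.00 | $762.91
11 | $762.91 | $1.52 | $466.00 | $298.43
12 | $298.43 | $0.59 | $299.02 | $0.00
Balance reaches $0.00 in week 12.

12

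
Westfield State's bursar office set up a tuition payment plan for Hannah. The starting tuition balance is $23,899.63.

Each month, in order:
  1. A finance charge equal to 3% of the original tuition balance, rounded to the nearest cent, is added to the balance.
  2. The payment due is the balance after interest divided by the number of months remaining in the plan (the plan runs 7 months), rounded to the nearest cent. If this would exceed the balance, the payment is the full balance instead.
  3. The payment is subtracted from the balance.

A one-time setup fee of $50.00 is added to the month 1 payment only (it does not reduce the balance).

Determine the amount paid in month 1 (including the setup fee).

Month 1: opening $23,899.63; interest $716.99 → $24,616.62; payment $3,516.66 (+ $50.00 fee); balance $21,099.96

$3,566.66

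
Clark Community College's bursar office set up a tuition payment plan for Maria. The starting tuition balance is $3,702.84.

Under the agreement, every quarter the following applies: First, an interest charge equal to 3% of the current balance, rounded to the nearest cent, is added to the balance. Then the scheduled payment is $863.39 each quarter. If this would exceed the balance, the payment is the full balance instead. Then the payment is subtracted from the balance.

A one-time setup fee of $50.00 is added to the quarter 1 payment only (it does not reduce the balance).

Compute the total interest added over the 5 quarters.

Quarter 1: opening $3,702.84; interest $111.09 → $3,813.93; payment $863.39 (+ $50.00 fee); balance $2,950.54
Quarter 2: opening $2,950.54; interest $88.52 → $3,039.06; payment $863.39; balance $2,175.67
Quarter 3: opening $2,175.67; interest $65.27 → $2,240.94; payment $863.39; balance $1,377.55
Quarter 4: opening $1,377.55; interest $41.33 → $1,418.88; payment $863.39; balance $555.49
Quarter 5: opening $555.49; interest $16.66 → $572.15; payment $572.15; balance $0.00
Total interest: $111.09 + $88.52 + $65.27 + $41.33 + $16.66 = $322.87

$322.87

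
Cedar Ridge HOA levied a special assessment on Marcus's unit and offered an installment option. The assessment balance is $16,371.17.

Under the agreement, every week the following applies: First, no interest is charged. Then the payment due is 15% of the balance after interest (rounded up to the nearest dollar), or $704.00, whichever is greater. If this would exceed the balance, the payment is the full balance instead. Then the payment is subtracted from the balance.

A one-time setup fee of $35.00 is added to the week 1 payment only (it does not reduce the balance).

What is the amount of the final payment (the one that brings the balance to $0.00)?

$235.17

Week 1: opening $16,371.17; payment $2,456.00 (+ $35.00 fee); balance $13,915.17
Week 2: opening $13,915.17; payment $2,088.00; balance $11,827.17
Week 3: opening $11,827.17; payment $1,775.00; balance $10,052.17
Week 4: opening $10,052.17; payment $1,508.00; balance $8,544.17
Week 5: opening $8,544.17; payment $1,282.00; balance $7,262.17
Week 6: opening $7,262.17; payment $1,090.00; balance $6,172.17
Week 7: opening $6,172.17; payment $926.00; balance $5,246.17
Week 8: opening $5,246.17; payment $787.00; balance $4,459.17
Week 9: opening $4,459.17; payment $704.00; balance $3,755.17
Week 10: opening $3,755.17; payment $704.00; balance $3,051.17
Week 11: opening $3,051.17; payment $704.00; balance $2,347.17
Week 12: opening $2,347.17; payment $704.00; balance $1,643.17
Week 13: opening $1,643.17; payment $704.00; balance $939.17
Week 14: opening $939.17; payment $704.00; balance $235.17
Week 15: opening $235.17; payment $235.17; balance $0.00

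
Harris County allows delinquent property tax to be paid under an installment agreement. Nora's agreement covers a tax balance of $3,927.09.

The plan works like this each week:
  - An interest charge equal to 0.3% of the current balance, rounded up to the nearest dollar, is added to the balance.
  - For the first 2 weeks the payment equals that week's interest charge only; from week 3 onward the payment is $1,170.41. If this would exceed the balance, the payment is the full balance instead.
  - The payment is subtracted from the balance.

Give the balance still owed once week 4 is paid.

Week 1: opening $3,927.09; interest $12.00 → $3,939.09; payment $12.00; balance $3,927.09
Week 2: opening $3,927.09; interest $12.00 → $3,939.09; payment $12.00; balance $3,927.09
Week 3: opening $3,927.09; interest $12.00 → $3,939.09; payment $1,170.41; balance $2,768.68
Week 4: opening $2,768.68; interest $9.00 → $2,777.68; payment $1,170.41; balance $1,607.27

$1,607.27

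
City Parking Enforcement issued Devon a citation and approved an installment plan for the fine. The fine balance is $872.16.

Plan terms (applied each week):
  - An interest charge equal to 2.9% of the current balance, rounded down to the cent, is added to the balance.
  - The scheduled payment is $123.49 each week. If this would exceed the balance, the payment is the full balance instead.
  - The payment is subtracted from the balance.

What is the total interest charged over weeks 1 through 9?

$117.81

Week 1: $872.16 +$25.29 interest = $897.45; pay $123.49 → $773.96
Week 2: $773.96 +$22.44 interest = $796.40; pay $123.49 → $672.91
Week 3: $672.91 +$19.51 interest = $692.42; pay $123.49 → $568.93
Week 4: $568.93 +$16.49 interest = $585.42; pay $123.49 → $461.93
Week 5: $461.93 +$13.39 interest = $475.32; pay $123.49 → $351.83
Week 6: $351.83 +$10.20 interest = $362.03; pay $123.49 → $238.54
Week 7: $238.54 +$6.91 interest = $245.45; pay $123.49 → $121.96
Week 8: $121.96 +$3.53 interest = $125.49; pay $123.49 → $2.00
Week 9: $2.00 +$0.05 interest = $2.05; pay $2.05 → $0.00
Total interest: $25.29 + $22.44 + $19.51 + $16.49 + $13.39 + $10.20 + $6.91 + $3.53 + $0.05 = $117.81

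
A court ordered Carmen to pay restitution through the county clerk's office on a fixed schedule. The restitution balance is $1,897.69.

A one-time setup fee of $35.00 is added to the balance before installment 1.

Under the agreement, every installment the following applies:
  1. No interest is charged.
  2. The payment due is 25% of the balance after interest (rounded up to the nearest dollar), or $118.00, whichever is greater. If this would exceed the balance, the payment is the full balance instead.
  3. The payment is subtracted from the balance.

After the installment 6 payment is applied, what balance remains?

# | Opening | Payment | End bal
1 | $1,932.69 | $484.00 | $1,448.69
2 | $1,448.69 | $363.00 | $1,085.69
3 | $1,085.69 | $272.00 | $813.69
4 | $813.69 | $204.00 | $609.69
5 | $609.69 | $153.00 | $456.69
6 | $456.69 | $118.00 | $338.69

$338.69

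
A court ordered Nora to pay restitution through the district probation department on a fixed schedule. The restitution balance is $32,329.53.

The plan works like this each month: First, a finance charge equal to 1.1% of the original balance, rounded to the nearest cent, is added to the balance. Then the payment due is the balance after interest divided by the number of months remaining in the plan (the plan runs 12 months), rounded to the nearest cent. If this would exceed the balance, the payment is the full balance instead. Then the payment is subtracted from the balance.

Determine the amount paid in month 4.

Month 1: opening $32,329.53; interest $355.62 → $32,685.15; payment $2,723.76; balance $29,961.39
Month 2: opening $29,961.39; interest $355.62 → $30,317.01; payment $2,756.09; balance $27,560.92
Month 3: opening $27,560.92; interest $355.62 → $27,916.54; payment $2,791.65; balance $25,124.89
Month 4: opening $25,124.89; interest $355.62 → $25,480.51; payment $2,831.17; balance $22,649.34

$2,831.17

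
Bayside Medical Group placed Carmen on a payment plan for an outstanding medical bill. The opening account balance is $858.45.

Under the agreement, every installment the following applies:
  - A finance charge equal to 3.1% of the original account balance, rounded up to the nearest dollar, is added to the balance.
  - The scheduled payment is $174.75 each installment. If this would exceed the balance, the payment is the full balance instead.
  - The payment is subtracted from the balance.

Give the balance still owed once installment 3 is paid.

$415.20

# | Opening | Interest | Payment | End bal
1 | $858.45 | $27.00 | $174.75 | $710.70
2 | $710.70 | $27.00 | $174.75 | $562.95
3 | $562.95 | $27.00 | $174.75 | $415.20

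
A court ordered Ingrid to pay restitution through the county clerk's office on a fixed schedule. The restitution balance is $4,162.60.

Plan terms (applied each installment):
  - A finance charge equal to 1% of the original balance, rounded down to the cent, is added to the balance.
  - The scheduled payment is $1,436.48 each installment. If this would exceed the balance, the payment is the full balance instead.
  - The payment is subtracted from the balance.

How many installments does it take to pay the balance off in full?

Installment 1: opening $4,162.60; interest $41.62 → $4,204.22; payment $1,436.48; balance $2,767.74
Installment 2: opening $2,767.74; interest $41.62 → $2,809.36; payment $1,436.48; balance $1,372.88
Installment 3: opening $1,372.88; interest $41.62 → $1,414.50; payment $1,414.50; balance $0.00
Balance reaches $0.00 in installment 3.

3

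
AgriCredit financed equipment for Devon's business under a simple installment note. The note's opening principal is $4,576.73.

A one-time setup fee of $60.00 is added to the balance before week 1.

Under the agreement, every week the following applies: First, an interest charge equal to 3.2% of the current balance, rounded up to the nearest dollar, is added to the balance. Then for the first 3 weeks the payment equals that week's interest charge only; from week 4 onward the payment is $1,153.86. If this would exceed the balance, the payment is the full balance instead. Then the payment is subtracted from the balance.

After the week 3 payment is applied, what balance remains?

Week 1: $4,636.73 +$149.00 interest = $4,785.73; pay $149.00 → $4,636.73
Week 2: $4,636.73 +$149.00 interest = $4,785.73; pay $149.00 → $4,636.73
Week 3: $4,636.73 +$149.00 interest = $4,785.73; pay $149.00 → $4,636.73

$4,636.73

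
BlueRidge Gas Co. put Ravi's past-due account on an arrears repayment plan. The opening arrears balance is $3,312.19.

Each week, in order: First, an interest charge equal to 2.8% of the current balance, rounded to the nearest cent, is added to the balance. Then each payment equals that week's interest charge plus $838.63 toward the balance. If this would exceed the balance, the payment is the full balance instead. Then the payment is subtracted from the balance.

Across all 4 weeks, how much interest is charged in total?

# | Opening | Interest | Payment | End bal
1 | $3,312.19 | $92.74 | $931.37 | $2,473.56
2 | $2,473.56 | $69.26 | $907.89 | $1,634.93
3 | $1,634.93 | $45.78 | $884.41 | $796.30
4 | $796.30 | $22.30 | $818.60 | $0.00
Total interest: $92.74 + $69.26 + $45.78 + $22.30 = $230.08

$230.08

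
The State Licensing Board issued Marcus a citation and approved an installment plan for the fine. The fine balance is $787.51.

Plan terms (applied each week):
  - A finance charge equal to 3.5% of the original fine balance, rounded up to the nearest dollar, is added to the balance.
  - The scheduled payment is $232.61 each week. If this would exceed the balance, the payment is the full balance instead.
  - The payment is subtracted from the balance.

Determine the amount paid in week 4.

$201.68

Week 1: $787.51 +$28.00 interest = $815.51; pay $232.61 → $582.90
Week 2: $582.90 +$28.00 interest = $610.90; pay $232.61 → $378.29
Week 3: $378.29 +$28.00 interest = $406.29; pay $232.61 → $173.68
Week 4: $173.68 +$28.00 interest = $201.68; pay $201.68 → $0.00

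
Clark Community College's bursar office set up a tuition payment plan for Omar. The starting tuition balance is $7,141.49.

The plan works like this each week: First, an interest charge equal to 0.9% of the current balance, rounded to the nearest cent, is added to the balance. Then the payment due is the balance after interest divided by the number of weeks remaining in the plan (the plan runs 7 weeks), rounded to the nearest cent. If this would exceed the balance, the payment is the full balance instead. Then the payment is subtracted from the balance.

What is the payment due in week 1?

$1,029.39

Week 1: opening $7,141.49; interest $64.27 → $7,205.76; payment $1,029.39; balance $6,176.37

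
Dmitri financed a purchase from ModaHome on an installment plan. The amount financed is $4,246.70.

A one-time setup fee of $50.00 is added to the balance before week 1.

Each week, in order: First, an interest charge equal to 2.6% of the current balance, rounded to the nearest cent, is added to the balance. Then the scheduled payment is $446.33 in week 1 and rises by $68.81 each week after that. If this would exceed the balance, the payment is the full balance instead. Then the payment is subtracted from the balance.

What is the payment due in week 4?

Week 1: $4,296.70 +$111.71 interest = $4,408.41; pay $446.33 → $3,962.08
Week 2: $3,962.08 +$103.01 interest = $4,065.09; pay $515.14 → $3,549.95
Week 3: $3,549.95 +$92.30 interest = $3,642.25; pay $583.95 → $3,058.30
Week 4: $3,058.30 +$79.52 interest = $3,137.82; pay $652.76 → $2,485.06

$652.76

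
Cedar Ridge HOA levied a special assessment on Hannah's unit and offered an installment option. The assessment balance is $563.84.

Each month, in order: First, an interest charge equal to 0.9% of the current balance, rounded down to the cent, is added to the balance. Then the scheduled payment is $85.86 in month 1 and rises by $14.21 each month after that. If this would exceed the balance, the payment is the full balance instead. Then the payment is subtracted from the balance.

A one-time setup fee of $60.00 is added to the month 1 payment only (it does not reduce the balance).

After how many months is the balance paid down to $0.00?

6

Month 1: opening $563.84; interest $5.07 → $568.91; payment $85.86 (+ $60.00 fee); balance $483.05
Month 2: opening $483.05; interest $4.34 → $487.39; payment $100.07; balance $387.32
Month 3: opening $387.32; interest $3.48 → $390.80; payment $114.28; balance $276.52
Month 4: opening $276.52; interest $2.48 → $279.00; payment $128.49; balance $150.51
Month 5: opening $150.51; interest $1.35 → $151.86; payment $142.70; balance $9.16
Month 6: opening $9.16; interest $0.08 → $9.24; payment $9.24; balance $0.00
Balance reaches $0.00 in month 6.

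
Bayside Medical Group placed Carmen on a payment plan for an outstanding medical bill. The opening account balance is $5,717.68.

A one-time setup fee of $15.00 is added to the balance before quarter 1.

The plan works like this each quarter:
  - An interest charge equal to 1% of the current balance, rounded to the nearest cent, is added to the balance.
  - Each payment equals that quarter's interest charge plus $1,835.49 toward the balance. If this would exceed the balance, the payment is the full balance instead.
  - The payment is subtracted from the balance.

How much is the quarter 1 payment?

# | Opening | Interest | Payment | End bal
1 | $5,732.68 | $57.33 | $1,892.82 | $3,897.19

$1,892.82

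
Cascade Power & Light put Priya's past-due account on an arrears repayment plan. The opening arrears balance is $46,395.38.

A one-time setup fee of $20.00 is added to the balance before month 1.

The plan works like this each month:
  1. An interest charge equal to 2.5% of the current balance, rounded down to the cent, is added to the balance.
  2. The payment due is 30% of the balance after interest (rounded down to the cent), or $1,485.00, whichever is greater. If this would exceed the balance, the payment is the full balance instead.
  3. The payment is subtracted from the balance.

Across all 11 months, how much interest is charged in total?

Month 1: $46,415.38 +$1,160.38 interest = $47,575.76; pay $14,272.72 → $33,303.04
Month 2: $33,303.04 +$832.57 interest = $34,135.61; pay $10,240.68 → $23,894.93
Month 3: $23,894.93 +$597.37 interest = $24,492.30; pay $7,347.69 → $17,144.61
Month 4: $17,144.61 +$428.61 interest = $17,573.22; pay $5,271.96 → $12,301.26
Month 5: $12,301.26 +$307.53 interest = $12,608.79; pay $3,782.63 → $8,826.16
Month 6: $8,826.16 +$220.65 interest = $9,046.81; pay $2,714.04 → $6,332.77
Month 7: $6,332.77 +$158.31 interest = $6,491.08; pay $1,947.32 → $4,543.76
Month 8: $4,543.76 +$113.59 interest = $4,657.35; pay $1,485.00 → $3,172.35
Month 9: $3,172.35 +$79.30 interest = $3,251.65; pay $1,485.00 → $1,766.65
Month 10: $1,766.65 +$44.16 interest = $1,810.81; pay $1,485.00 → $325.81
Month 11: $325.81 +$8.14 interest = $333.95; pay $333.95 → $0.00
Total interest: $1,160.38 + $832.57 + $597.37 + $428.61 + $307.53 + $220.65 + $158.31 + $113.59 + $79.30 + $44.16 + $8.14 = $3,950.61

$3,950.61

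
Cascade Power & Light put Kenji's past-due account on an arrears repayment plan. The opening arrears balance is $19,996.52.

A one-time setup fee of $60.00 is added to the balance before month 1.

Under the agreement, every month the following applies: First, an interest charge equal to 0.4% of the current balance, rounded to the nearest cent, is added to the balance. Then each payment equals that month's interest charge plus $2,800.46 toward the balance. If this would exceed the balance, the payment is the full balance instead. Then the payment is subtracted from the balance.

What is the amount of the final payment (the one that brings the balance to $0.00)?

Month 1: opening $20,056.52; interest $80.23 → $20,136.75; payment $2,880.69; balance $17,256.06
Month 2: opening $17,256.06; interest $69.02 → $17,325.08; payment $2,869.48; balance $14,455.60
Month 3: opening $14,455.60; interest $57.82 → $14,513.42; payment $2,858.28; balance $11,655.14
Month 4: opening $11,655.14; interest $46.62 → $11,701.76; payment $2,847.08; balance $8,854.68
Month 5: opening $8,854.68; interest $35.42 → $8,890.10; payment $2,835.88; balance $6,054.22
Month 6: opening $6,054.22; interest $24.22 → $6,078.44; payment $2,824.68; balance $3,253.76
Month 7: opening $3,253.76; interest $13.02 → $3,266.78; payment $2,813.48; balance $453.30
Month 8: opening $453.30; interest $1.81 → $455.11; payment $455.11; balance $0.00

$455.11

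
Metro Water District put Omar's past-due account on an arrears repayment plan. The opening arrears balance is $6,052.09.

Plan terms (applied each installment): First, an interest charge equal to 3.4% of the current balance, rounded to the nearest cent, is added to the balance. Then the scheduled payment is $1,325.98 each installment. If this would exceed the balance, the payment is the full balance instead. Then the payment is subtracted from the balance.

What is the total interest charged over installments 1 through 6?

Installment 1: $6,052.09 +$205.77 interest = $6,257.86; pay $1,325.98 → $4,931.88
Installment 2: $4,931.88 +$167.68 interest = $5,099.56; pay $1,325.98 → $3,773.58
Installment 3: $3,773.58 +$128.30 interest = $3,901.88; pay $1,325.98 → $2,575.90
Installment 4: $2,575.90 +$87.58 interest = $2,663.48; pay $1,325.98 → $1,337.50
Installment 5: $1,337.50 +$45.48 interest = $1,382.98; pay $1,325.98 → $57.00
Installment 6: $57.00 +$1.94 interest = $58.94; pay $58.94 → $0.00
Total interest: $205.77 + $167.68 + $128.30 + $87.58 + $45.48 + $1.94 = $636.75

$636.75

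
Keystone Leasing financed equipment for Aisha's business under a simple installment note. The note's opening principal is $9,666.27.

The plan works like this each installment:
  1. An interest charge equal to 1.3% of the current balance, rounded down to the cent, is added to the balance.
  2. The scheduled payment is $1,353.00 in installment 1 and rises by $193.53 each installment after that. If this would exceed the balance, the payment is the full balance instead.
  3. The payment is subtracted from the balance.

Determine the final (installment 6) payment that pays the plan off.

Installment 1: $9,666.27 +$125.66 interest = $9,791.93; pay $1,353.00 → $8,438.93
Installment 2: $8,438.93 +$109.70 interest = $8,548.63; pay $1,546.53 → $7,002.10
Installment 3: $7,002.10 +$91.02 interest = $7,093.12; pay $1,740.06 → $5,353.06
Installment 4: $5,353.06 +$69.58 interest = $5,422.64; pay $1,933.59 → $3,489.05
Installment 5: $3,489.05 +$45.35 interest = $3,534.40; pay $2,127.12 → $1,407.28
Installment 6: $1,407.28 +$18.29 interest = $1,425.57; pay $1,425.57 → $0.00

$1,425.57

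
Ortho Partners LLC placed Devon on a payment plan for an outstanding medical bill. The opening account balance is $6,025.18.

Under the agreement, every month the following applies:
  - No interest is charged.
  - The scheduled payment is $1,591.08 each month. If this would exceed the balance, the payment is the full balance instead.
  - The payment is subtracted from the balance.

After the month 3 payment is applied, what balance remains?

Month 1: opening $6,025.18; payment $1,591.08; balance $4,434.10
Month 2: opening $4,434.10; payment $1,591.08; balance $2,843.02
Month 3: opening $2,843.02; payment $1,591.08; balance $1,251.94

$1,251.94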